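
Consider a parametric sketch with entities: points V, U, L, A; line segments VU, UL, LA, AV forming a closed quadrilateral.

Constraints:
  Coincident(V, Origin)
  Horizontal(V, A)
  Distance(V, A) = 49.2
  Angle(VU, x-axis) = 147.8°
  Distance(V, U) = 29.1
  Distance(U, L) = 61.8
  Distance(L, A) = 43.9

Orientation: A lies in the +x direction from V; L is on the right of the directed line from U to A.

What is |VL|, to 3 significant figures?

34.6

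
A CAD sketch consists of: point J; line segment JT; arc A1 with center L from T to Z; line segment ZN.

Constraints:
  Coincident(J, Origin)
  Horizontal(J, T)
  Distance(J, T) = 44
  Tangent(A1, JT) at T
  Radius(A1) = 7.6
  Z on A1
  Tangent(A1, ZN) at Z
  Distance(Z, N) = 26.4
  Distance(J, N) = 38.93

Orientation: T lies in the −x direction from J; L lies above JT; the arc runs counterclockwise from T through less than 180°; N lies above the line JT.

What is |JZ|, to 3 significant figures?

37.3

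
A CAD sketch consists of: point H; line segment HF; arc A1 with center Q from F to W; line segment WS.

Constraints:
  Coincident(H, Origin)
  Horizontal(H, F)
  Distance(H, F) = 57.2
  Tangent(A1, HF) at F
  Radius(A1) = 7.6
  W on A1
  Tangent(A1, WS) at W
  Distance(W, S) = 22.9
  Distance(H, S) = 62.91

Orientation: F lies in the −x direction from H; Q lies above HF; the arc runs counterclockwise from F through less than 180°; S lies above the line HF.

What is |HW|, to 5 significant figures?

50.592

Checks: |QW| = 7.600 ✓; ∠(QW, WS) = 90.00° ✓; |WS| = 22.90 ✓; |HS| = 62.91 ✓.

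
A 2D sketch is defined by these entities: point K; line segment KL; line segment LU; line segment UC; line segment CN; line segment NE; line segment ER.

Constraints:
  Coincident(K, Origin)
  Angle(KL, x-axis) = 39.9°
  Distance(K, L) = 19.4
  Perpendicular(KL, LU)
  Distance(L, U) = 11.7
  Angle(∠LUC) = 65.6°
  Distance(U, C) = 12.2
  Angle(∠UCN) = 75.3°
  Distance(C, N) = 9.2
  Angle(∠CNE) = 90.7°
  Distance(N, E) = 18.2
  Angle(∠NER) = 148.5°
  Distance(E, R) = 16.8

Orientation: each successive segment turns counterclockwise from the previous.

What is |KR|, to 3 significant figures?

43.3

K is at the origin; KL runs at 39.9° with length 19.4, so L = (14.9, 12.4). The perpendicularity gives LU at right angles to KL, so LU runs at 130°; with |LU| = 11.7, U = (7.38, 21.4). ∠LUC = 65.6° gives UC at -116° from the x-axis; with |UC| = 12.2, C = (2.09, 10.4). ∠UCN = 75.3° gives CN at -11.0° from the x-axis; with |CN| = 9.2, N = (11.1, 8.67). ∠CNE = 90.7° gives NE at 78.3° from the x-axis; with |NE| = 18.2, E = (14.8, 26.5). ∠NER = 148.5° gives ER at 110° from the x-axis; with |ER| = 16.8, R = (9.12, 42.3). Then |KR| = |R − K| = 43.3.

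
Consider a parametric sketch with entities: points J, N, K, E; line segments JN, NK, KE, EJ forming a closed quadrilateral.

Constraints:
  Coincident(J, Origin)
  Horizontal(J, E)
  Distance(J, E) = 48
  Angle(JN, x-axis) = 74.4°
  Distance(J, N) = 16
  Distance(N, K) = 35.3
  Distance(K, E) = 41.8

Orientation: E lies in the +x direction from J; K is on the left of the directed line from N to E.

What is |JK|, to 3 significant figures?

49.4

Checks: |NK| = 35.30 ✓; |KE| = 41.80 ✓.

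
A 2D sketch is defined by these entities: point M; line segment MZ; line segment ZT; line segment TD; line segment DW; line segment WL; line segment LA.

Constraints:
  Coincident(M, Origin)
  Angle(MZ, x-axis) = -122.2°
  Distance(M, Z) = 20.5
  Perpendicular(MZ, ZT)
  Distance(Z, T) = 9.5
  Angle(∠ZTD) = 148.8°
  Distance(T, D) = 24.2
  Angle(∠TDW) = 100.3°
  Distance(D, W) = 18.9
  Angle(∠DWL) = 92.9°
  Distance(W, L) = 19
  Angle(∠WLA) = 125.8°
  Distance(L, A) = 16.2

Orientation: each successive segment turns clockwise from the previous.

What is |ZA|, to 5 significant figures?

8.9075

∠DWL = 92.9° gives WL at -50.200° from the x-axis; with |WL| = 19.0, L = (-2.5224, 6.1045). ∠WLA = 125.8° gives LA at -104.40° from the x-axis; with |LA| = 16.2, A = (-6.5512, -9.5866). Then |ZA| = |A − Z| = 8.9075.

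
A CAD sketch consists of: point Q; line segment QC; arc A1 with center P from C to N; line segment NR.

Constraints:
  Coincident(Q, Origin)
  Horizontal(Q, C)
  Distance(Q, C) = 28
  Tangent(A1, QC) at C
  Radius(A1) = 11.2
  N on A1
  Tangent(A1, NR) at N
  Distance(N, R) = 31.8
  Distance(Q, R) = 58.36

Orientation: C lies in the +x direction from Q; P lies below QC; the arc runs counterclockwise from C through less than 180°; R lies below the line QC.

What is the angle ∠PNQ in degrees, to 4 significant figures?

97.00°

Q is at the origin; QC is horizontal with |QC| = 28.0 and C on the +x side, so C = (28.00, 0.000). The tangent condition forces PC to be normal to QC, so P = C + (0, -11.2) = (28.00, -11.20). Since PN ⟂ NR (tangency), |PR| = √(11.2² + 31.8²) = 33.71 regardless of where N sits on A1. So R lies on both circle(Q, 58.36) and circle(P, 33.71); the below-QC intersection is R = (39.62, -42.85). N is the foot of the tangent from R: N = (19.37, -18.33).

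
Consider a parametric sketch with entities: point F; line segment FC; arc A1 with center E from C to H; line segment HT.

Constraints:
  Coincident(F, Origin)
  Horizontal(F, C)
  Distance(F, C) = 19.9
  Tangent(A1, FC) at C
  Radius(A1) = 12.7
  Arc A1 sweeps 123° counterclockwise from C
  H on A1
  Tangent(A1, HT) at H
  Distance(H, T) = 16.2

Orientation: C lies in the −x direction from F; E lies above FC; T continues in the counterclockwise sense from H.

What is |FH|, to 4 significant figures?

21.69

F is at the origin; F and C share the same y with |FC| = 19.9 and C on the −x side, so C = (-19.90, 0.000). Tangency of A1 to FC means the radius EC is perpendicular to FC, so E = C + (0, 12.7) = (-19.90, 12.70). On A1, C sits at bearing -90° from E; a 123° counterclockwise sweep puts H at bearing 33°, so H = E + 12.7·(cos 33°, sin 33°) = (-9.249, 19.62). Then |FH| = |H − F| = 21.69.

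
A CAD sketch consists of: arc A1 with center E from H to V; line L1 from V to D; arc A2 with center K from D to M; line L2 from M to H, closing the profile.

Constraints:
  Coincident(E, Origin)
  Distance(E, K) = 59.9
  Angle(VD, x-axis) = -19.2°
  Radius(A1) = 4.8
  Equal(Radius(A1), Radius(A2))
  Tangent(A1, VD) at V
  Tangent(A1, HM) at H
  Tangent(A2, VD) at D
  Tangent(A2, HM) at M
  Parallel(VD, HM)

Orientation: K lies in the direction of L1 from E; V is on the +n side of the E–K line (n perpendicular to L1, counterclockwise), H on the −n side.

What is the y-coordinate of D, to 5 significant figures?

-15.166

Tangency of A1 to both parallel lines with radius 4.8 puts V and H at E ± 4.8·n: V = (1.5786, 4.5330), H = (-1.5786, -4.5330). Equal radii place D and M the same way about K: D = K + 4.8·n = (58.147, -15.166), M = K − 4.8·n = (54.990, -24.232). So D.y = -15.166.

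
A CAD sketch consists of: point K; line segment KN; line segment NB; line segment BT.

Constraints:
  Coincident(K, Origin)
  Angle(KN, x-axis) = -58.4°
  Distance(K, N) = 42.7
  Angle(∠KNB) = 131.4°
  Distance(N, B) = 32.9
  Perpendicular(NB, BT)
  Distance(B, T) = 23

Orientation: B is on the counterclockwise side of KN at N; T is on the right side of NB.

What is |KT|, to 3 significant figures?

82.3

K is at the origin; KN runs at -58.4° with length 42.7, so N = 42.7·(cos -58.4°, sin -58.4°) = (22.4, -36.4). ∠KNB = 131.4°, so NB runs at -58.4° + (180° − 131.4°) = -9.80° from the x-axis; with |NB| = 32.9, B = N + 32.9·(cos -9.80°, sin -9.80°) = (54.8, -42.0). The perpendicularity gives BT at right angles to NB; with |BT| = 23.0 on the right of NB, T = B + 23.0·(-0.170, -0.985) = (50.9, -64.6). Then |KT| = |T − K| = 82.3.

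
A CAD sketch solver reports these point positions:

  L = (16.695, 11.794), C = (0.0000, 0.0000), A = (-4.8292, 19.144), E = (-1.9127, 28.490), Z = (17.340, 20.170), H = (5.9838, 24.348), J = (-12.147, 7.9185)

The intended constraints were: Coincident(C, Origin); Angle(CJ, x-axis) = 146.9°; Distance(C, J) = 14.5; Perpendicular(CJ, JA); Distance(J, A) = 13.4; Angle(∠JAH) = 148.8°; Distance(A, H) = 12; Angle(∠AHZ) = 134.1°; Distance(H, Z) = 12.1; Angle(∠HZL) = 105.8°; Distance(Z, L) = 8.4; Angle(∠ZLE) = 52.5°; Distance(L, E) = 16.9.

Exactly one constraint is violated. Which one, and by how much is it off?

Distance(L, E) = 16.9 — off by 8.10.

C = (0.00, 0.00) ✓; CJ at 146.9° ✓; |CJ| = 14.50 ✓; ∠(CJ, JA) = 90.00° ✓; |JA| = 13.40 ✓; ∠JAH = 148.8° ✓; |AH| = 12.00 ✓; ∠AHZ = 134.1° ✓; |HZ| = 12.10 ✓; ∠HZL = 105.8° ✓; |ZL| = 8.401 ✓; ∠ZLE = 52.50° ✓; |LE| = 25.00 ✗.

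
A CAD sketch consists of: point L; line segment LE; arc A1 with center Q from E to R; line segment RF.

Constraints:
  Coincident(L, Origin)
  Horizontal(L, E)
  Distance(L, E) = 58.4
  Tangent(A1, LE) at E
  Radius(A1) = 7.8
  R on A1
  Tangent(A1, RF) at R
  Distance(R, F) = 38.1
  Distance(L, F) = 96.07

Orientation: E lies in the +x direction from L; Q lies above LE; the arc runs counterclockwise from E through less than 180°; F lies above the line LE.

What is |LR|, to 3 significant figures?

63.6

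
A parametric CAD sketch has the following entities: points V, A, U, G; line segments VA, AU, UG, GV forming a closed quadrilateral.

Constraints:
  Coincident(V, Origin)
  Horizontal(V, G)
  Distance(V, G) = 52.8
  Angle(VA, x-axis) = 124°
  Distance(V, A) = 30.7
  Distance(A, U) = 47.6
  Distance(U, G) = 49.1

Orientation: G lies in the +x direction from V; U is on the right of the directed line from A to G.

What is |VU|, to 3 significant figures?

17.2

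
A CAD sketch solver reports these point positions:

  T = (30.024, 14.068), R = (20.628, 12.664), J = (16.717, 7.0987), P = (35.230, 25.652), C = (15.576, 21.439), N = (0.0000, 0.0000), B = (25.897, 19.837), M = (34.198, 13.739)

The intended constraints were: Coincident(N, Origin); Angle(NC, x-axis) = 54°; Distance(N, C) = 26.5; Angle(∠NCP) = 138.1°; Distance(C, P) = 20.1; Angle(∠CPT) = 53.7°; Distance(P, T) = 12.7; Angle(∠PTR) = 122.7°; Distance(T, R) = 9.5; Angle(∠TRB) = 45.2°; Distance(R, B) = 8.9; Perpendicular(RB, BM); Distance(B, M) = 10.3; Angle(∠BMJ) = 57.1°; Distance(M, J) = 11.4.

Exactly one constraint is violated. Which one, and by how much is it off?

Distance(M, J) = 11.4 — off by 7.30.

N = (0.00, 0.00) ✓; NC at 54.00° ✓; |NC| = 26.50 ✓; ∠NCP = 138.1° ✓; |CP| = 20.10 ✓; ∠CPT = 53.70° ✓; |PT| = 12.70 ✓; ∠PTR = 122.7° ✓; |TR| = 9.500 ✓; ∠TRB = 45.20° ✓; |RB| = 8.900 ✓; ∠(RB, BM) = 90.00° ✓; |BM| = 10.30 ✓; ∠BMJ = 57.10° ✓; |MJ| = 18.70 ✗.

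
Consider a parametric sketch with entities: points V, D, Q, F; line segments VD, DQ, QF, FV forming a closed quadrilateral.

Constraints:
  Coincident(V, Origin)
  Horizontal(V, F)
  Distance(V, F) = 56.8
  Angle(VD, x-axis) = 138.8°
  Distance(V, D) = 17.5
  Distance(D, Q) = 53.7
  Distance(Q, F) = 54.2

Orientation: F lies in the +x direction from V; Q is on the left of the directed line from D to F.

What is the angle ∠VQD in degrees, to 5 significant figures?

18.731°

Checks: |DQ| = 53.70 ✓; |QF| = 54.20 ✓.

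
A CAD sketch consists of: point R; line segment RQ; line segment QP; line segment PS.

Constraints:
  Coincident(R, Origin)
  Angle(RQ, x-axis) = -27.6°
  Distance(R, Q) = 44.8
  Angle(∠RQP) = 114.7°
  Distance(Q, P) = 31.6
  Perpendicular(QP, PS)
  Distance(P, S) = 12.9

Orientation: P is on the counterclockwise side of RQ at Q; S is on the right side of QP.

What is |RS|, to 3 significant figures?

73.5

R is at the origin; RQ runs at -27.6° with length 44.8, so Q = 44.8·(cos -27.6°, sin -27.6°) = (39.7, -20.8). ∠RQP = 114.7°, so QP runs at -27.6° + (180° − 114.7°) = 37.7° from the x-axis; with |QP| = 31.6, P = Q + 31.6·(cos 37.7°, sin 37.7°) = (64.7, -1.43). The perpendicularity gives PS at right angles to QP; with |PS| = 12.9 on the right of QP, S = P + 12.9·(0.612, -0.791) = (72.6, -11.6). Then |RS| = |S − R| = 73.5.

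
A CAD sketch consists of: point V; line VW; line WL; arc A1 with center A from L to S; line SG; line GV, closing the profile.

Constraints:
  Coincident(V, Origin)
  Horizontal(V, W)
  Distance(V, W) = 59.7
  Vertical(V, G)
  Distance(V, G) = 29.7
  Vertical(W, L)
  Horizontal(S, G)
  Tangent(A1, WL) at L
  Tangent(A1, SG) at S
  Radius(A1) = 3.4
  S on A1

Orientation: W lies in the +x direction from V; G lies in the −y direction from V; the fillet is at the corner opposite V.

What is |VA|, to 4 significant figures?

62.14

V is at the origin; V and W share the same y with |VW| = 59.7 and W on the +x side, so W = (59.70, 0.000). V and G share the same x with |VG| = 29.7 and G on the −y side, so G = (0.000, -29.70). The virtual corner opposite V is at (59.70, -29.70). A1 meets WL tangentially, so AL is at right angles to WL and the tangent condition forces AS to be normal to SG, with radius 3.4, so the center A sits 3.4 in from both sides at A = (56.30, -26.30). Then |VA| = |A − V| = 62.14.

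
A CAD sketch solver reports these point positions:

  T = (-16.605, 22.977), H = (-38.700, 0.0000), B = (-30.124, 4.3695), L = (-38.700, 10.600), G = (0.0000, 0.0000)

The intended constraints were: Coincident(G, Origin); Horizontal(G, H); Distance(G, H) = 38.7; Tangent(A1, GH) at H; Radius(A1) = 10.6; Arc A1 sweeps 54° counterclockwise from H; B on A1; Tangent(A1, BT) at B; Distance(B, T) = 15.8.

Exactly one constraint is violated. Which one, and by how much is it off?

Distance(B, T) = 15.8 — off by 7.20.

G = (0.00, 0.00) ✓; G.y = 0.00, H.y = 0.00 ✓; |GH| = 38.70 ✓; ∠(LH, HG) = 90.00° ✓; |LH| = 10.60 ✓; bearing(L→B) − bearing(L→H) = 54.00° ✓; |LB| = 10.60 ✓; ∠(LB, BT) = 90.00° ✓; |BT| = 23.00 ✗.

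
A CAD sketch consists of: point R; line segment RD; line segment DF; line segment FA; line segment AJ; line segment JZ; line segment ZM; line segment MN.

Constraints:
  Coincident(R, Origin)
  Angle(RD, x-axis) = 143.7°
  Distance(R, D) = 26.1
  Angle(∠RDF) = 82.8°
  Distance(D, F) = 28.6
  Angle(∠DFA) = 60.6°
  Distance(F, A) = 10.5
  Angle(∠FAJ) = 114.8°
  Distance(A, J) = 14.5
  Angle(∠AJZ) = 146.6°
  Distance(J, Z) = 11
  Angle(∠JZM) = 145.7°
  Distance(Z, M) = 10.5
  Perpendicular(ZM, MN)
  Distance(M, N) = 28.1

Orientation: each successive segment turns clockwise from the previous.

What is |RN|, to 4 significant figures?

47.90

∠JZM = 145.7° gives ZM at 154.2° from the x-axis; with |ZM| = 10.5, M = (-29.39, 19.42). ZM is perpendicular to MN, so MN runs at 64.20°; with |MN| = 28.1, N = (-17.16, 44.72). Then |RN| = |N − R| = 47.90.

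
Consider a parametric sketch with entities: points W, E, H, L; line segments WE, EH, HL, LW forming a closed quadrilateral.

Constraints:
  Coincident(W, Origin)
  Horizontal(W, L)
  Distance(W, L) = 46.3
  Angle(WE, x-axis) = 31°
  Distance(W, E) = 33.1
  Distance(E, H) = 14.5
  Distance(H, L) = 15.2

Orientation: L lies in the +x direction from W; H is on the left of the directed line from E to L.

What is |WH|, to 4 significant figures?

45.17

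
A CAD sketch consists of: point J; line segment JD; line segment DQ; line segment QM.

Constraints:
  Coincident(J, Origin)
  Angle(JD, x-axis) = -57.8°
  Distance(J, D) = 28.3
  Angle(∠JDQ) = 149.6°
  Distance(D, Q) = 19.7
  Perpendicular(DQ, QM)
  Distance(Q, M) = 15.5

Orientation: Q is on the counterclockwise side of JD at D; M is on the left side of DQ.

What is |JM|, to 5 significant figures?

44.125

J is at the origin; JD runs at -57.8° with length 28.3, so D = 28.3·(cos -57.8°, sin -57.8°) = (15.080, -23.947). ∠JDQ = 149.6°, so DQ runs at -57.8° + (180° − 149.6°) = -27.400° from the x-axis; with |DQ| = 19.7, Q = D + 19.7·(cos -27.400°, sin -27.400°) = (32.570, -33.013). DQ is perpendicular to QM; with |QM| = 15.5 on the left of DQ, M = Q + 15.5·(0.46020, 0.88782) = (39.703, -19.252). Then |JM| = |M − J| = 44.125.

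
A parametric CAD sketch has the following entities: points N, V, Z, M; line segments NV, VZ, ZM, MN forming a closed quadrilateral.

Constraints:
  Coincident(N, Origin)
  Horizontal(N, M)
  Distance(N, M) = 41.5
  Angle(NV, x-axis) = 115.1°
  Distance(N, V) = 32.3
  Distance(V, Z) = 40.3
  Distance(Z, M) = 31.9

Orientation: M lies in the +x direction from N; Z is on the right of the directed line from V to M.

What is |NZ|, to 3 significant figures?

10.4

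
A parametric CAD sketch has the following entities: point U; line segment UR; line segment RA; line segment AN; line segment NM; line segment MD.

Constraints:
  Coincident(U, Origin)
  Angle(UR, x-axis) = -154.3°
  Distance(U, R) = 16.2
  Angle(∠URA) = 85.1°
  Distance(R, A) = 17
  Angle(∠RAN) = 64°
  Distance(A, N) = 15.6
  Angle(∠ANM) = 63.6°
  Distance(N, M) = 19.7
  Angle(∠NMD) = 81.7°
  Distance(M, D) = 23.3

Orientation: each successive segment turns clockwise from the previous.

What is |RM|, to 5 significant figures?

2.4438

U is at the origin; UR runs at -154.3° with length 16.2, so R = (-14.597, -7.0253). ∠URA = 85.1° gives RA at 110.80° from the x-axis; with |RA| = 17.0, A = (-20.634, 8.8668). ∠RAN = 64.0° gives AN at -5.2000° from the x-axis; with |AN| = 15.6, N = (-5.0985, 7.4529). ∠ANM = 63.6° gives NM at -121.60° from the x-axis; with |NM| = 19.7, M = (-15.421, -9.3261). Then |RM| = |M − R| = 2.4438.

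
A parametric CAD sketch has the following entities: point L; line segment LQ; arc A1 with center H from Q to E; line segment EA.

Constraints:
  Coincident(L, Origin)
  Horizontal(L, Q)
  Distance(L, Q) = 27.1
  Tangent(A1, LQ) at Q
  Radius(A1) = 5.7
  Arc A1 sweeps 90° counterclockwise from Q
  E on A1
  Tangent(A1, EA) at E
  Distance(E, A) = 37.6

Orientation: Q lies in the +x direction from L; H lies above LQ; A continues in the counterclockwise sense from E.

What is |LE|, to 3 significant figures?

33.3

L is at the origin; LQ is horizontal with |LQ| = 27.1 and Q on the +x side, so Q = (27.1, 0.00). Since A1 is tangent to LQ there, HQ ⟂ LQ, so H = Q + (0, 5.7) = (27.1, 5.70). On A1, Q sits at bearing -90° from H; a 90° counterclockwise sweep puts E at bearing 0°, so E = H + 5.7·(cos 0°, sin 0°) = (32.8, 5.70). Then |LE| = |E − L| = 33.3.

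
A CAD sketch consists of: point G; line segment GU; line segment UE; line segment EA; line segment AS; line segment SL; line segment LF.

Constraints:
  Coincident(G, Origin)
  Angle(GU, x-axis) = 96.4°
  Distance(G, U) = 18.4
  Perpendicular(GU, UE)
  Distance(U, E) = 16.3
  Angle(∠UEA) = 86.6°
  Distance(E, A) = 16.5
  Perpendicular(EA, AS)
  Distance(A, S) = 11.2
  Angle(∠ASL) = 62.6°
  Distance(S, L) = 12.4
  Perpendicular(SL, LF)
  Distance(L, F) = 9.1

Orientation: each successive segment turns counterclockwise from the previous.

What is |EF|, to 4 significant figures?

10.02

∠ASL = 62.6° gives SL at 127.2° from the x-axis; with |SL| = 12.4, L = (-11.90, 11.99). SL is perpendicular to LF, so LF runs at -142.8°; with |LF| = 9.1, F = (-19.15, 6.491). Then |EF| = |F − E| = 10.02.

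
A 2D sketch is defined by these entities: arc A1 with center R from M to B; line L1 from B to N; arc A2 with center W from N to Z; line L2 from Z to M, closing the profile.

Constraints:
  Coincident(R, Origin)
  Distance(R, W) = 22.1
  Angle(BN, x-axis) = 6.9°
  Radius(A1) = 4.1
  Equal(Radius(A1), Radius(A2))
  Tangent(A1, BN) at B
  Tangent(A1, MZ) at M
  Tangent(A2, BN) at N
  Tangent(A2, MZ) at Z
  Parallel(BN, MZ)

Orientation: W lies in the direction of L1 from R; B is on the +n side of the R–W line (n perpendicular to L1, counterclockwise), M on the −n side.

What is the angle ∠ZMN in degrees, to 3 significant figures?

20.4°

The slot axis is L1's direction at 6.9°, so u = (cos 6.9°, sin 6.9°) = (0.993, 0.120) and n = (−sin 6.9°, cos 6.9°) = (-0.120, 0.993). R is at the origin and W lies 22.1 along u from R, so W = 22.1·u = (21.9, 2.66). Tangency of A1 to both parallel lines with radius 4.1 puts B and M at R ± 4.1·n: B = (-0.493, 4.07), M = (0.493, -4.07). Equal radii place N and Z the same way about W: N = W + 4.1·n = (21.4, 6.73), Z = W − 4.1·n = (22.4, -1.42). Then cos ∠ZMN = MZ·MN / (|MZ||MN|), giving 20.4°.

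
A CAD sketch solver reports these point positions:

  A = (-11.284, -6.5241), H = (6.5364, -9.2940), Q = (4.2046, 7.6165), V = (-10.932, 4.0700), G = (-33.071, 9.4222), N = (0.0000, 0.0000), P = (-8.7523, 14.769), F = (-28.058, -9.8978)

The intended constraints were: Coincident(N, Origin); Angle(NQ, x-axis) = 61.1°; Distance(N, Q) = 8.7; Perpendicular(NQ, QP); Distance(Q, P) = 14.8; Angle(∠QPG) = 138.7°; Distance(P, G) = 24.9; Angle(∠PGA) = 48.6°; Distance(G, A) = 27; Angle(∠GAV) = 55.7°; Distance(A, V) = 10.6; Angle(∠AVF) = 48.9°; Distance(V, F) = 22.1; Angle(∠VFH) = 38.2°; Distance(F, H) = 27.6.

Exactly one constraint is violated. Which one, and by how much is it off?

Distance(F, H) = 27.6 — off by 7.00.

N = (0.00, 0.00) ✓; NQ at 61.10° ✓; |NQ| = 8.700 ✓; ∠(NQ, QP) = 90.00° ✓; |QP| = 14.80 ✓; ∠QPG = 138.7° ✓; |PG| = 24.90 ✓; ∠PGA = 48.60° ✓; |GA| = 27.00 ✓; ∠GAV = 55.70° ✓; |AV| = 10.60 ✓; ∠AVF = 48.90° ✓; |VF| = 22.10 ✓; ∠VFH = 38.20° ✓; |FH| = 34.60 ✗.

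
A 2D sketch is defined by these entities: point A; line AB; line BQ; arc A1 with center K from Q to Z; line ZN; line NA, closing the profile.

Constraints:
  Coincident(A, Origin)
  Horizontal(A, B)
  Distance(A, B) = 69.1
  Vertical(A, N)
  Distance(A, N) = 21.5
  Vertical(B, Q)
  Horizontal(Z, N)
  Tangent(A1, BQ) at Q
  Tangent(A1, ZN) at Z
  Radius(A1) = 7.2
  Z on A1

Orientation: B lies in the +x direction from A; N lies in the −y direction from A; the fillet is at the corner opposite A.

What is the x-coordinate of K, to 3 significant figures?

61.9

A is at the origin; A and B share the same y with |AB| = 69.1 and B on the +x side, so B = (69.1, 0.00). AN is vertical with |AN| = 21.5 and N on the −y side, so N = (0.00, -21.5). The virtual corner opposite A is at (69.1, -21.5). Since A1 is tangent to BQ there, KQ ⟂ BQ and A1 meets ZN tangentially, so KZ is at right angles to ZN, with radius 7.2, so the center K sits 7.2 in from both sides at K = (61.9, -14.3). So K.x = 61.9.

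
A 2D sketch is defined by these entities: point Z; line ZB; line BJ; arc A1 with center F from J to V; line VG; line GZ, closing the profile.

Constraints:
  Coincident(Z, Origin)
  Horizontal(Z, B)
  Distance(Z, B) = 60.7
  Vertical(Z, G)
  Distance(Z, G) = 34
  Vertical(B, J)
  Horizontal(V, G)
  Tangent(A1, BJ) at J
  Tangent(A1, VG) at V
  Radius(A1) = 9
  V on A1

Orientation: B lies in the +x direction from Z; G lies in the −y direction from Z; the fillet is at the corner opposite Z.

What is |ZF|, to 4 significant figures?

57.43

Z is at the origin; ZB is horizontal with |ZB| = 60.7 and B on the +x side, so B = (60.70, 0.000). Z and G share the same x with |ZG| = 34.0 and G on the −y side, so G = (0.000, -34.00). The virtual corner opposite Z is at (60.70, -34.00). Since A1 is tangent to BJ there, FJ ⟂ BJ and since A1 is tangent to VG there, FV ⟂ VG, with radius 9.0, so the center F sits 9.0 in from both sides at F = (51.70, -25.00). Then |ZF| = |F − Z| = 57.43.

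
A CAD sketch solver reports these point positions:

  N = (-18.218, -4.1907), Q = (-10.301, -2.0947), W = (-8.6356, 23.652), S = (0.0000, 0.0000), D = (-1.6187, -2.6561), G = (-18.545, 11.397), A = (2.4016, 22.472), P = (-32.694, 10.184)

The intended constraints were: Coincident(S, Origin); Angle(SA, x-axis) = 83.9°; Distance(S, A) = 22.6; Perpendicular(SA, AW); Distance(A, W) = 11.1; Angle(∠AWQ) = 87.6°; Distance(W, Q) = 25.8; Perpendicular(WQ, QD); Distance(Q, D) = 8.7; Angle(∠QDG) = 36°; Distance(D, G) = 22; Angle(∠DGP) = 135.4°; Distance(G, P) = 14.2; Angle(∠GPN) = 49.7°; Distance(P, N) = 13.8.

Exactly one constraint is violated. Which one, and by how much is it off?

Distance(P, N) = 13.8 — off by 6.60.

S = (0.00, 0.00) ✓; SA at 83.90° ✓; |SA| = 22.60 ✓; ∠(SA, AW) = 90.00° ✓; |AW| = 11.10 ✓; ∠AWQ = 87.60° ✓; |WQ| = 25.80 ✓; ∠(WQ, QD) = 90.00° ✓; |QD| = 8.700 ✓; ∠QDG = 36.00° ✓; |DG| = 22.00 ✓; ∠DGP = 135.4° ✓; |GP| = 14.20 ✓; ∠GPN = 49.70° ✓; |PN| = 20.40 ✗.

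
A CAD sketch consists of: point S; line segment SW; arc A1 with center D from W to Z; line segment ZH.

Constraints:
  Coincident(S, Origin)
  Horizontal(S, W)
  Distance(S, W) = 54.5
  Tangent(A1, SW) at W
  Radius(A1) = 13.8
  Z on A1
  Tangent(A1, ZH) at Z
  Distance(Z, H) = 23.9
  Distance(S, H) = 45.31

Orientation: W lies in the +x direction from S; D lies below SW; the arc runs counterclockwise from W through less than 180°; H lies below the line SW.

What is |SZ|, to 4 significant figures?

42.56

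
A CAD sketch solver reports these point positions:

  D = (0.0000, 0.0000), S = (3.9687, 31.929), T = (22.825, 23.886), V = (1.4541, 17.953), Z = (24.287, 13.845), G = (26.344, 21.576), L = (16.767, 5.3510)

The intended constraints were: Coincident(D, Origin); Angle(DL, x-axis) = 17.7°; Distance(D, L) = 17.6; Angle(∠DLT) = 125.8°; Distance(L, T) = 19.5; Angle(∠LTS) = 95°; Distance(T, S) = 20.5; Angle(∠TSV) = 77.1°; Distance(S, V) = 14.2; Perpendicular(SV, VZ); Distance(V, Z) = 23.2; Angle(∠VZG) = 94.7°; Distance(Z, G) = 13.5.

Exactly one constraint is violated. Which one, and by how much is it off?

Distance(Z, G) = 13.5 — off by 5.50.

D = (0.00, 0.00) ✓; DL at 17.70° ✓; |DL| = 17.60 ✓; ∠DLT = 125.8° ✓; |LT| = 19.50 ✓; ∠LTS = 95.00° ✓; |TS| = 20.50 ✓; ∠TSV = 77.10° ✓; |SV| = 14.20 ✓; ∠(SV, VZ) = 90.00° ✓; |VZ| = 23.20 ✓; ∠VZG = 94.70° ✓; |ZG| = 8.000 ✗.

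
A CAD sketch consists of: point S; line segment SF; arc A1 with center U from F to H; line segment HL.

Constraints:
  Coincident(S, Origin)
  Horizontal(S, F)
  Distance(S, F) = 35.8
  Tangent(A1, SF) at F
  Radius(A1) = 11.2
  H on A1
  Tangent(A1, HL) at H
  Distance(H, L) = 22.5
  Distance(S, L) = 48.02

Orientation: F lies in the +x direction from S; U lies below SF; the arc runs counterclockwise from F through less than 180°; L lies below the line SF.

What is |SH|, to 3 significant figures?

29.0

Checks: S.y = 0.00, F.y = 0.00 ✓; |UH| = 11.20 ✓; ∠(UH, HL) = 90.00° ✓; |HL| = 22.50 ✓; |SL| = 48.02 ✓.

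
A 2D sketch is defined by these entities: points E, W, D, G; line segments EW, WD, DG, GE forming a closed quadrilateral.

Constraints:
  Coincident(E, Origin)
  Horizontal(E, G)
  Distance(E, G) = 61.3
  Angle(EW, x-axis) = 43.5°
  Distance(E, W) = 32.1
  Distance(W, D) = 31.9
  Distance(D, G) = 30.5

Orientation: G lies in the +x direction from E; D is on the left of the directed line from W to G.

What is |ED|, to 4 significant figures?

61.86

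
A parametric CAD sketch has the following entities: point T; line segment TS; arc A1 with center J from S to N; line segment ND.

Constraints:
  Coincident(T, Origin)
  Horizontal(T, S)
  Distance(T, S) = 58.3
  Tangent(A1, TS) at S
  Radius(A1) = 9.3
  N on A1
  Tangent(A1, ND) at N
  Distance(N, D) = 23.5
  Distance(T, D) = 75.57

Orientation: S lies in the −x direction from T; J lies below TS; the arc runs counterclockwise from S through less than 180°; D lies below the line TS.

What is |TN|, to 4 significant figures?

68.20

T is at the origin; T and S share the same y with |TS| = 58.3 and S on the −x side, so S = (-58.30, 0.000). A1 meets TS tangentially, so JS is at right angles to TS, so J = S + (0, -9.3) = (-58.30, -9.300). Since JN ⟂ ND (tangency), |JD| = √(9.3² + 23.5²) = 25.27 regardless of where N sits on A1. So D lies on both circle(T, 75.57) and circle(J, 25.27); the below-TS intersection is D = (-68.20, -32.55). N is the foot of the tangent from D: N = (-67.60, -9.062).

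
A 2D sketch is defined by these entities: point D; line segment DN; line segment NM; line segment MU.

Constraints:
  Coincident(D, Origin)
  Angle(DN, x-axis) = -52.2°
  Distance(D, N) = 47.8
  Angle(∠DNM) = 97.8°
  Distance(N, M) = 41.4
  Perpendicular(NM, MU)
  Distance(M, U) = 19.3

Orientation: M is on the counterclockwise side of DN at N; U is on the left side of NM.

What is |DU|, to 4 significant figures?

55.50

D is at the origin; DN runs at -52.2° with length 47.8, so N = 47.8·(cos -52.2°, sin -52.2°) = (29.30, -37.77). ∠DNM = 97.8°, so NM runs at -52.2° + (180° − 97.8°) = 30.00° from the x-axis; with |NM| = 41.4, M = N + 41.4·(cos 30.00°, sin 30.00°) = (65.15, -17.07). NM ⟂ MU; with |MU| = 19.3 on the left of NM, U = M + 19.3·(-0.5000, 0.8660) = (55.50, -0.3551). Then |DU| = |U − D| = 55.50.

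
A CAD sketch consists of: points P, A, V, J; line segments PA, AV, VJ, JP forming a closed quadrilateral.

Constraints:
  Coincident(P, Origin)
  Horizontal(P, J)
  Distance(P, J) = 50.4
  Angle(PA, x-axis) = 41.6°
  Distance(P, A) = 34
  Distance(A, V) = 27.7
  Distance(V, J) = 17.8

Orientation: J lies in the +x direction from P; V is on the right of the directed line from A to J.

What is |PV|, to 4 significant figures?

33.31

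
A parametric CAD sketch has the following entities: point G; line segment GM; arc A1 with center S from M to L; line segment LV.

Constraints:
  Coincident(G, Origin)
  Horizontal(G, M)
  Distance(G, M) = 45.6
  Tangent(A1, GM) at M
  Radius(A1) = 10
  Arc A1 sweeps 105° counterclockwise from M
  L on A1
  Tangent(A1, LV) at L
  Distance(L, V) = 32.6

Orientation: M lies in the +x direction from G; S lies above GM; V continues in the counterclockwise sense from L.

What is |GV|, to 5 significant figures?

64.305

G is at the origin; G and M share the same y with |GM| = 45.6 and M on the +x side, so M = (45.600, 0.0000). Tangency of A1 to GM means the radius SM is perpendicular to GM, so S = M + (0, 10) = (45.600, 10.000). On A1, M sits at bearing -90° from S; a 105° counterclockwise sweep puts L at bearing 15°, so L = S + 10.0·(cos 15°, sin 15°) = (55.259, 12.588). The tangent condition forces SL to be normal to LV, so LV runs along (−sin 15°, cos 15°); with |LV| = 32.6, V = (46.822, 44.077). Then |GV| = |V − G| = 64.305.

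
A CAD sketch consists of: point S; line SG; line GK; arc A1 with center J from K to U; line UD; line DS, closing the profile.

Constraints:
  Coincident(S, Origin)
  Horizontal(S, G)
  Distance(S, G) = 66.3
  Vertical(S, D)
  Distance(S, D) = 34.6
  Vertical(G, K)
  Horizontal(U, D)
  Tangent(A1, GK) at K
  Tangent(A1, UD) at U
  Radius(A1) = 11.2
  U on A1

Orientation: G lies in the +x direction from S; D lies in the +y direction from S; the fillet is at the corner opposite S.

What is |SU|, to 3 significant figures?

65.1

S is at the origin; S and G share the same y with |SG| = 66.3 and G on the +x side, so G = (66.3, 0.00). S and D share the same x with |SD| = 34.6 and D on the +y side, so D = (0.00, 34.6). The virtual corner opposite S is at (66.3, 34.6). A1 meets GK tangentially, so JK is at right angles to GK and since A1 is tangent to UD there, JU ⟂ UD, with radius 11.2, so the center J sits 11.2 in from both sides at J = (55.1, 23.4). That places the tangent points at K = (66.3, 23.4) on GK and U = (55.1, 34.6) on UD. Then |SU| = |U − S| = 65.1.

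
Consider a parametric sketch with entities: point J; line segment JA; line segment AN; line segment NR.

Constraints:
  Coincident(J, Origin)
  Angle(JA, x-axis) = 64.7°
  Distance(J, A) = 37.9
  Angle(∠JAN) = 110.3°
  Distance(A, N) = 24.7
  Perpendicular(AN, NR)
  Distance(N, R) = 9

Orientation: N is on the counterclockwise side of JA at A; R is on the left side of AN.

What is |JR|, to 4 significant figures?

46.23

J is at the origin; JA runs at 64.7° with length 37.9, so A = 37.9·(cos 64.7°, sin 64.7°) = (16.20, 34.26). ∠JAN = 110.3°, so AN runs at 64.7° + (180° − 110.3°) = 134.4° from the x-axis; with |AN| = 24.7, N = A + 24.7·(cos 134.4°, sin 134.4°) = (-1.085, 51.91). AN ⟂ NR; with |NR| = 9.0 on the left of AN, R = N + 9.0·(-0.7145, -0.6997) = (-7.515, 45.62). Then |JR| = |R − J| = 46.23.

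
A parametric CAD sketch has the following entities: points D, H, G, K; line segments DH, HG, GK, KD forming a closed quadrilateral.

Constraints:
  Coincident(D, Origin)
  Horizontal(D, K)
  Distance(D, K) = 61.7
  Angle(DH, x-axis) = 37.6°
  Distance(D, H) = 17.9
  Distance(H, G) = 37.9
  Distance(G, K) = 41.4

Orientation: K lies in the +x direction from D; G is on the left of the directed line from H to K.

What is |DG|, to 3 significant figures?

55.8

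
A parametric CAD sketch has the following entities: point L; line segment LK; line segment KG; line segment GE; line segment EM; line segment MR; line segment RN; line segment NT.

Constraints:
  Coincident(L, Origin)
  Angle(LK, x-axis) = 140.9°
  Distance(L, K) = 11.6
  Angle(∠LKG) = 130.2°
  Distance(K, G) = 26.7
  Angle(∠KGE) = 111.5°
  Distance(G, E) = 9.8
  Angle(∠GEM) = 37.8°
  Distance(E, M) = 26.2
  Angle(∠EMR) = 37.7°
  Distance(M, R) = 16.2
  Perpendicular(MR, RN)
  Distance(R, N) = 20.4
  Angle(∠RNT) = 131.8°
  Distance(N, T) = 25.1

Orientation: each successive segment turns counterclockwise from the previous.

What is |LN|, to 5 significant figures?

34.207

∠EMR = 37.7° gives MR at -176.30° from the x-axis; with |MR| = 16.2, R = (-33.588, 9.0131). The perpendicularity gives RN at right angles to MR, so RN runs at -86.300°; with |RN| = 20.4, N = (-32.271, -11.344). Then |LN| = |N − L| = 34.207.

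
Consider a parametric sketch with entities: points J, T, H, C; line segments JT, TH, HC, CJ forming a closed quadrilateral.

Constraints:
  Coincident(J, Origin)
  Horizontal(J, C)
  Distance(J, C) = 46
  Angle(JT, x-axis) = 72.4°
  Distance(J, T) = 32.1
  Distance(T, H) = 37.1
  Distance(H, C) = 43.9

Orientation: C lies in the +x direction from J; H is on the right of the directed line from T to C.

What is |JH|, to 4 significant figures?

6.303

J is at the origin; J and C share the same y with |JC| = 46.0 and C in +x, so C = (46.0, 0). JT runs at 72.4° with |JT| = 32.1, so T = (9.706, 30.60). H is determined by |TH| = 37.1 and |HC| = 43.9 together: it lies at the intersection of circle(T, 37.1) and circle(C, 43.9). With |TC| = 47.47, the foot of the radical line on TC is 17.93 from T and the perpendicular offset is √(37.1² − 17.93²) = 32.48. Taking the right-of-TC solution: H = (2.484, -5.793).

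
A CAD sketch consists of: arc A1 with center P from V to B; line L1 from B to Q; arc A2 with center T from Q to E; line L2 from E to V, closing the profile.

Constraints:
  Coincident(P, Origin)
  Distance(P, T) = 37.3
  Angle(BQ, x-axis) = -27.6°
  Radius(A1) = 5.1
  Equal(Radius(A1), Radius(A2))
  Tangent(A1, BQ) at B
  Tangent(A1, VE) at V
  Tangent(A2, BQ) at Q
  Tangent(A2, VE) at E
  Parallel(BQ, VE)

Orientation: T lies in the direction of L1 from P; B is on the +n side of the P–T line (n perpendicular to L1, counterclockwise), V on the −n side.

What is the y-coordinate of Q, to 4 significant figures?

-12.76

Tangency of A1 to both parallel lines with radius 5.1 puts B and V at P ± 5.1·n: B = (2.363, 4.520), V = (-2.363, -4.520). Equal radii place Q and E the same way about T: Q = T + 5.1·n = (35.42, -12.76), E = T − 5.1·n = (30.69, -21.80). So Q.y = -12.76.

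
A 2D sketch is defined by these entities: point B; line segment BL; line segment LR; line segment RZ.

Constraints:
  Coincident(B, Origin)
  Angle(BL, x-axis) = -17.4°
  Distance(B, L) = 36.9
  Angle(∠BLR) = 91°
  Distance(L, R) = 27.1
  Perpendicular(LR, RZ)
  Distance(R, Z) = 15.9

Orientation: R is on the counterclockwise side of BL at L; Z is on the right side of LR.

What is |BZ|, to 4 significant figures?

59.64

∠BLR = 91.0°, so LR runs at -17.4° + (180° − 91.0°) = 71.60° from the x-axis; with |LR| = 27.1, R = L + 27.1·(cos 71.60°, sin 71.60°) = (43.77, 14.68). LR ⟂ RZ; with |RZ| = 15.9 on the right of LR, Z = R + 15.9·(0.9489, -0.3156) = (58.85, 9.661). Then |BZ| = |Z − B| = 59.64.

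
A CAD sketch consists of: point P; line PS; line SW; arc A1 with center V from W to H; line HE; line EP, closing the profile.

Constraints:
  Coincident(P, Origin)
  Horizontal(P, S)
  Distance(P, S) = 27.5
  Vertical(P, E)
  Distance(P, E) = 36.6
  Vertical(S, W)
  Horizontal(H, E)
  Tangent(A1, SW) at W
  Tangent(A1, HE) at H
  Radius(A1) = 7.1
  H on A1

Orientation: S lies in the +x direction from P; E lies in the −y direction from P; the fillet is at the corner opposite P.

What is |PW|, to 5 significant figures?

40.330

The virtual corner opposite P is at (27.500, -36.600). A1 meets SW tangentially, so VW is at right angles to SW and the tangent condition forces VH to be normal to HE, with radius 7.1, so the center V sits 7.1 in from both sides at V = (20.400, -29.500). That places the tangent points at W = (27.500, -29.500) on SW and H = (20.400, -36.600) on HE. Then |PW| = |W − P| = 40.330.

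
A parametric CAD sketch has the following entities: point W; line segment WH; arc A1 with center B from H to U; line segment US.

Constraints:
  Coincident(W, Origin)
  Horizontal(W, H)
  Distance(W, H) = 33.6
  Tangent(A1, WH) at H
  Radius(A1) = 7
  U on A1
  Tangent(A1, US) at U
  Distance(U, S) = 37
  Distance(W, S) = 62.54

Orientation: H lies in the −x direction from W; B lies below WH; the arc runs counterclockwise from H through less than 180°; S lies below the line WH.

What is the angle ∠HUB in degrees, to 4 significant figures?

49.05°

W is at the origin; W and H share the same y with |WH| = 33.6 and H on the −x side, so H = (-33.60, 0.000). Since A1 is tangent to WH there, BH ⟂ WH, so B = H + (0, -7) = (-33.60, -7.000). Since BU ⟂ US (tangency), |BS| = √(7.0² + 37.0²) = 37.66 regardless of where U sits on A1. So S lies on both circle(W, 62.54) and circle(B, 37.66); the below-WH intersection is S = (-45.75, -42.64). U is the foot of the tangent from S: U = (-40.53, -6.013).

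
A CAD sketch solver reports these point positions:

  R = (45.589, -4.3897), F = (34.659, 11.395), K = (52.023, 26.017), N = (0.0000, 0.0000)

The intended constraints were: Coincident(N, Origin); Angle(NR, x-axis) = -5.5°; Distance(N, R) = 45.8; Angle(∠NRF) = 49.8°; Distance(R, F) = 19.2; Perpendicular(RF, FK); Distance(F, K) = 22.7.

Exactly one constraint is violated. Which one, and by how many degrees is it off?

Perpendicular(RF, FK) — off by 5.40°.

N = (0.00, 0.00) ✓; NR at -5.500° ✓; |NR| = 45.80 ✓; ∠NRF = 49.80° ✓; |RF| = 19.20 ✓; ∠(RF, FK) = 84.60° ✗; |FK| = 22.70 ✓.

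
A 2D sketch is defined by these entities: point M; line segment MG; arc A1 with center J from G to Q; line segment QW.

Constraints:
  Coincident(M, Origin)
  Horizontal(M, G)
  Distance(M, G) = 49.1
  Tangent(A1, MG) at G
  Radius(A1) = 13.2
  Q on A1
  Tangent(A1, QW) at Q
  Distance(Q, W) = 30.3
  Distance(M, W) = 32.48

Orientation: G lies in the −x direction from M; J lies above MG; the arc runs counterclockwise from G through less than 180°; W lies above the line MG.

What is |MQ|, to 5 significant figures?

39.641

Checks: |JQ| = 13.20 ✓; ∠(JQ, QW) = 90.00° ✓; |QW| = 30.30 ✓; |MW| = 32.48 ✓.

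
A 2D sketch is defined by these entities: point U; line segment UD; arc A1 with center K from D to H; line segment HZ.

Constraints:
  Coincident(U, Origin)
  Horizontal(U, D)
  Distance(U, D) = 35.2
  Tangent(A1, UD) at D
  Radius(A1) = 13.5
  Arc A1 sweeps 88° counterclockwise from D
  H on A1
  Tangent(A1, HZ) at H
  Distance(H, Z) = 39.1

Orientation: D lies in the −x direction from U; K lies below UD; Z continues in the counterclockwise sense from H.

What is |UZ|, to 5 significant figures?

72.254

U is at the origin; UD is horizontal with |UD| = 35.2 and D on the −x side, so D = (-35.200, 0.0000). Since A1 is tangent to UD there, KD ⟂ UD, so K = D + (0, -13.5) = (-35.200, -13.500). On A1, D sits at bearing 90° from K; an 88° counterclockwise sweep puts H at bearing 178°, so H = K + 13.5·(cos 178°, sin 178°) = (-48.692, -13.029). Since A1 is tangent to HZ there, KH ⟂ HZ, so HZ runs along (−sin 178°, cos 178°); with |HZ| = 39.1, Z = (-50.056, -52.105). Then |UZ| = |Z − U| = 72.254.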